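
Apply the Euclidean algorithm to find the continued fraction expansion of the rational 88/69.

[1; 3, 1, 1, 1, 2, 2]

Run the Euclidean algorithm on 88 and 69; the successive quotients are the partial quotients a_0, a_1, ... (each step inverts the fractional part left over by the previous one):
  88 = 1*69 + 19, so a_0 = 1.
  69 = 3*19 + 12, so a_1 = 3.
  19 = 1*12 + 7, so a_2 = 1.
  12 = 1*7 + 5, so a_3 = 1.
  7 = 1*5 + 2, so a_4 = 1.
  5 = 2*2 + 1, so a_5 = 2.
  2 = 2*1 + 0, so a_6 = 2.
The remainder reaches 0 after 7 divisions, so the expansion has 7 partial quotients, read off in order.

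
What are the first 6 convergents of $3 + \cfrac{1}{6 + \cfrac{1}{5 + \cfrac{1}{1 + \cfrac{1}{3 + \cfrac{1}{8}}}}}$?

Using the convergent recurrence p_i = a_i*p_{i-1} + p_{i-2}, q_i = a_i*q_{i-1} + q_{i-2} with p_{-2}=0, p_{-1}=1, q_{-2}=1, q_{-1}=0:
  i=0: a_0=3, p_0 = 3*1 + 0 = 3, q_0 = 3*0 + 1 = 1.
  i=1: a_1=6, p_1 = 6*3 + 1 = 19, q_1 = 6*1 + 0 = 6.
  i=2: a_2=5, p_2 = 5*19 + 3 = 98, q_2 = 5*6 + 1 = 31.
  i=3: a_3=1, p_3 = 1*98 + 19 = 117, q_3 = 1*31 + 6 = 37.
  i=4: a_4=3, p_4 = 3*117 + 98 = 449, q_4 = 3*37 + 31 = 142.
  i=5: a_5=8, p_5 = 8*449 + 117 = 3709, q_5 = 8*142 + 37 = 1173.

3/1, 19/6, 98/31, 117/37, 449/142, 3709/1173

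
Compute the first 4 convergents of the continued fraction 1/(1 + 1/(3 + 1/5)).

0/1, 1/1, 3/4, 16/21

Using the convergent recurrence p_i = a_i*p_{i-1} + p_{i-2}, q_i = a_i*q_{i-1} + q_{i-2} with p_{-2}=0, p_{-1}=1, q_{-2}=1, q_{-1}=0:
  i=0: a_0=0, p_0 = 0*1 + 0 = 0, q_0 = 0*0 + 1 = 1.
  i=1: a_1=1, p_1 = 1*0 + 1 = 1, q_1 = 1*1 + 0 = 1.
  i=2: a_2=3, p_2 = 3*1 + 0 = 3, q_2 = 3*1 + 1 = 4.
  i=3: a_3=5, p_3 = 5*3 + 1 = 16, q_3 = 5*4 + 1 = 21.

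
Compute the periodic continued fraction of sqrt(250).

Write x_i = (sqrt(250) + m_i)/d_i with (m_0, d_0) = (0, 1). a_0 = floor(sqrt(250)) = 15, since 15^2 = 225 <= 250 < 256 = 16^2.
Iterate m_{i+1} = d_i*a_i - m_i, d_{i+1} = (250 - m_{i+1}^2)/d_i, a_{i+1} = floor((a_0 + m_{i+1})/d_{i+1}):
  m_1 = 1*15 - 0 = 15, d_1 = (250 - 15^2)/1 = 25/1 = 25, a_1 = floor((15 + 15)/25) = 1.
  m_2 = 25*1 - 15 = 10, d_2 = (250 - 10^2)/25 = 150/25 = 6, a_2 = floor((15 + 10)/6) = 4.
  m_3 = 6*4 - 10 = 14, d_3 = (250 - 14^2)/6 = 54/6 = 9, a_3 = floor((15 + 14)/9) = 3.
  m_4 = 9*3 - 14 = 13, d_4 = (250 - 13^2)/9 = 81/9 = 9, a_4 = floor((15 + 13)/9) = 3.
  m_5 = 9*3 - 13 = 14, d_5 = (250 - 14^2)/9 = 54/9 = 6, a_5 = floor((15 + 14)/6) = 4.
  m_6 = 6*4 - 14 = 10, d_6 = (250 - 10^2)/6 = 150/6 = 25, a_6 = floor((15 + 10)/25) = 1.
  m_7 = 25*1 - 10 = 15, d_7 = (250 - 15^2)/25 = 25/25 = 1, a_7 = floor((15 + 15)/1) = 30.
  m_8 = 1*30 - 15 = 15, d_8 = (250 - 15^2)/1 = 25/1 = 25: (m_8, d_8) = (m_1, d_1) = (15, 25), so from here the quotients repeat a_1, ..., a_7; the period length is 7.
Hence the expansion of sqrt(250) is a_0 = 15 followed by the repeating block 1, 4, 3, 3, 4, 1, 30 (period 7).

[15; (1, 4, 3, 3, 4, 1, 30)]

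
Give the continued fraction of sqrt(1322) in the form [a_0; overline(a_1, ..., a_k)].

[36; overline(2, 1, 3, 1, 1, 1, 1, 3, 1, 2, 72)]

Write x_i = (sqrt(1322) + m_i)/d_i with (m_0, d_0) = (0, 1). a_0 = floor(sqrt(1322)) = 36, since 36^2 = 1296 <= 1322 < 1369 = 37^2.
Iterate m_{i+1} = d_i*a_i - m_i, d_{i+1} = (1322 - m_{i+1}^2)/d_i, a_{i+1} = floor((a_0 + m_{i+1})/d_{i+1}):
  m_1 = 1*36 - 0 = 36, d_1 = (1322 - 36^2)/1 = 26/1 = 26, a_1 = floor((36 + 36)/26) = 2.
  m_2 = 26*2 - 36 = 16, d_2 = (1322 - 16^2)/26 = 1066/26 = 41, a_2 = floor((36 + 16)/41) = 1.
  m_3 = 41*1 - 16 = 25, d_3 = (1322 - 25^2)/41 = 697/41 = 17, a_3 = floor((36 + 25)/17) = 3.
  m_4 = 17*3 - 25 = 26, d_4 = (1322 - 26^2)/17 = 646/17 = 38, a_4 = floor((36 + 26)/38) = 1.
  m_5 = 38*1 - 26 = 12, d_5 = (1322 - 12^2)/38 = 1178/38 = 31, a_5 = floor((36 + 12)/31) = 1.
  m_6 = 31*1 - 12 = 19, d_6 = (1322 - 19^2)/31 = 961/31 = 31, a_6 = floor((36 + 19)/31) = 1.
  m_7 = 31*1 - 19 = 12, d_7 = (1322 - 12^2)/31 = 1178/31 = 38, a_7 = floor((36 + 12)/38) = 1.
  m_8 = 38*1 - 12 = 26, d_8 = (1322 - 26^2)/38 = 646/38 = 17, a_8 = floor((36 + 26)/17) = 3.
  m_9 = 17*3 - 26 = 25, d_9 = (1322 - 25^2)/17 = 697/17 = 41, a_9 = floor((36 + 25)/41) = 1.
  m_10 = 41*1 - 25 = 16, d_10 = (1322 - 16^2)/41 = 1066/41 = 26, a_10 = floor((36 + 16)/26) = 2.
  m_11 = 26*2 - 16 = 36, d_11 = (1322 - 36^2)/26 = 26/26 = 1, a_11 = floor((36 + 36)/1) = 72.
  m_12 = 1*72 - 36 = 36, d_12 = (1322 - 36^2)/1 = 26/1 = 26: (m_12, d_12) = (m_1, d_1) = (36, 26), so from here the quotients repeat a_1, ..., a_11; the period length is 11.
Hence the expansion of sqrt(1322) is a_0 = 36 followed by the repeating block 2, 1, 3, 1, 1, 1, 1, 3, 1, 2, 72 (period 11).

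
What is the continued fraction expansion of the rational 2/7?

Run the Euclidean algorithm on 2 and 7; the successive quotients are the partial quotients a_0, a_1, ... (each step inverts the fractional part left over by the previous one):
  2 = 0*7 + 2, so a_0 = 0.
  7 = 3*2 + 1, so a_1 = 3.
  2 = 2*1 + 0, so a_2 = 2.
The remainder reaches 0 after 3 divisions, so the expansion has 3 partial quotients, read off in order.

[0; 3, 2]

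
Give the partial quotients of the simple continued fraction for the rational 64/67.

Run the Euclidean algorithm on 64 and 67; the successive quotients are the partial quotients a_0, a_1, ... (each step inverts the fractional part left over by the previous one):
  64 = 0*67 + 64, so a_0 = 0.
  67 = 1*64 + 3, so a_1 = 1.
  64 = 21*3 + 1, so a_2 = 21.
  3 = 3*1 + 0, so a_3 = 3.
The remainder reaches 0 after 4 divisions, so the expansion has 4 partial quotients, read off in order.

[0; 1, 21, 3]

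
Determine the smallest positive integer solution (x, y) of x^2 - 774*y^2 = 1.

(x, y) = (10405, 374)

First expand sqrt(774) as a continued fraction. With x_i = (sqrt(774) + m_i)/d_i and (m_0, d_0) = (0, 1): a_0 = floor(sqrt(774)) = 27, since 27^2 = 729 <= 774 < 784 = 28^2.
Iterate m_{i+1} = d_i*a_i - m_i, d_{i+1} = (774 - m_{i+1}^2)/d_i, a_{i+1} = floor((a_0 + m_{i+1})/d_{i+1}):
  m_1 = 1*27 - 0 = 27, d_1 = (774 - 27^2)/1 = 45/1 = 45, a_1 = floor((27 + 27)/45) = 1.
  m_2 = 45*1 - 27 = 18, d_2 = (774 - 18^2)/45 = 450/45 = 10, a_2 = floor((27 + 18)/10) = 4.
  m_3 = 10*4 - 18 = 22, d_3 = (774 - 22^2)/10 = 290/10 = 29, a_3 = floor((27 + 22)/29) = 1.
  m_4 = 29*1 - 22 = 7, d_4 = (774 - 7^2)/29 = 725/29 = 25, a_4 = floor((27 + 7)/25) = 1.
  m_5 = 25*1 - 7 = 18, d_5 = (774 - 18^2)/25 = 450/25 = 18, a_5 = floor((27 + 18)/18) = 2.
  m_6 = 18*2 - 18 = 18, d_6 = (774 - 18^2)/18 = 450/18 = 25, a_6 = floor((27 + 18)/25) = 1.
  m_7 = 25*1 - 18 = 7, d_7 = (774 - 7^2)/25 = 725/25 = 29, a_7 = floor((27 + 7)/29) = 1.
  m_8 = 29*1 - 7 = 22, d_8 = (774 - 22^2)/29 = 290/29 = 10, a_8 = floor((27 + 22)/10) = 4.
  m_9 = 10*4 - 22 = 18, d_9 = (774 - 18^2)/10 = 450/10 = 45, a_9 = floor((27 + 18)/45) = 1.
  m_10 = 45*1 - 18 = 27, d_10 = (774 - 27^2)/45 = 45/45 = 1, a_10 = floor((27 + 27)/1) = 54.
  m_11 = 1*54 - 27 = 27, d_11 = (774 - 27^2)/1 = 45/1 = 45: (m_11, d_11) = (m_1, d_1) = (27, 45), so from here the quotients repeat a_1, ..., a_10; the period length is 10.
So sqrt(774) = [27; (1, 4, 1, 1, 2, 1, 1, 4, 1, 54)] with period length k = 10.
k is even, so the fundamental solution of x^2 - 774y^2 = 1 is (p_{k-1}, q_{k-1}) = (p_9, q_9); compute convergents through index 9.
Convergents (p_i = a_i*p_{i-1} + p_{i-2}, q_i = a_i*q_{i-1} + q_{i-2} with p_{-2}=0, p_{-1}=1, q_{-2}=1, q_{-1}=0):
  i=0: a_0=27, p_0 = 27*1 + 0 = 27, q_0 = 27*0 + 1 = 1.
  i=1: a_1=1, p_1 = 1*27 + 1 = 28, q_1 = 1*1 + 0 = 1.
  i=2: a_2=4, p_2 = 4*28 + 27 = 139, q_2 = 4*1 + 1 = 5.
  i=3: a_3=1, p_3 = 1*139 + 28 = 167, q_3 = 1*5 + 1 = 6.
  i=4: a_4=1, p_4 = 1*167 + 139 = 306, q_4 = 1*6 + 5 = 11.
  i=5: a_5=2, p_5 = 2*306 + 167 = 779, q_5 = 2*11 + 6 = 28.
  i=6: a_6=1, p_6 = 1*779 + 306 = 1085, q_6 = 1*28 + 11 = 39.
  i=7: a_7=1, p_7 = 1*1085 + 779 = 1864, q_7 = 1*39 + 28 = 67.
  i=8: a_8=4, p_8 = 4*1864 + 1085 = 8541, q_8 = 4*67 + 39 = 307.
  i=9: a_9=1, p_9 = 1*8541 + 1864 = 10405, q_9 = 1*307 + 67 = 374.
Check: 10405^2 - 774*374^2 = 108264025 - 108264024 = 1, so (x, y) = (10405, 374) solves the equation, and by the theorem it is the least positive solution.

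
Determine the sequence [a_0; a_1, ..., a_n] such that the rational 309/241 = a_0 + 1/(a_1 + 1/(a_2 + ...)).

Run the Euclidean algorithm on 309 and 241; the successive quotients are the partial quotients a_0, a_1, ... (each step inverts the fractional part left over by the previous one):
  309 = 1*241 + 68, so a_0 = 1.
  241 = 3*68 + 37, so a_1 = 3.
  68 = 1*37 + 31, so a_2 = 1.
  37 = 1*31 + 6, so a_3 = 1.
  31 = 5*6 + 1, so a_4 = 5.
  6 = 6*1 + 0, so a_5 = 6.
The remainder reaches 0 after 6 divisions, so the expansion has 6 partial quotients, read off in order.

[1; 3, 1, 1, 5, 6]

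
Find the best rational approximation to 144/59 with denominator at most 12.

Expand x = 144/59 as a continued fraction with the Euclidean algorithm:
  144 = 2*59 + 26, so a_0 = 2.
  59 = 2*26 + 7, so a_1 = 2.
  26 = 3*7 + 5, so a_2 = 3.
  7 = 1*5 + 2, so a_3 = 1.
  5 = 2*2 + 1, so a_4 = 2.
  2 = 2*1 + 0, so a_5 = 2.
so x = [2; 2, 3, 1, 2, 2].
Convergents (p_i = a_i*p_{i-1} + p_{i-2}, q_i = a_i*q_{i-1} + q_{i-2} with p_{-2}=0, p_{-1}=1, q_{-2}=1, q_{-1}=0), until the denominator exceeds 12:
  i=0: a_0=2, p_0 = 2*1 + 0 = 2, q_0 = 2*0 + 1 = 1.
  i=1: a_1=2, p_1 = 2*2 + 1 = 5, q_1 = 2*1 + 0 = 2.
  i=2: a_2=3, p_2 = 3*5 + 2 = 17, q_2 = 3*2 + 1 = 7.
  i=3: a_3=1, p_3 = 1*17 + 5 = 22, q_3 = 1*7 + 2 = 9.
  i=4: a_4=2, p_4 = 2*22 + 17 = 61, q_4 = 2*9 + 7 = 25.
q_4 = 25 > 12, so the last convergent with denominator <= 12 is p_3/q_3 = 22/9.
The closest fraction with denominator <= 12 is either p_3/q_3 or the intermediate fraction (k*p_3 + p_2)/(k*q_3 + q_2) with the largest k >= 1 whose denominator stays <= 12; these approach x as k grows, and every other convergent or intermediate fraction in range is farther away.
Largest k: floor((12 - q_2)/q_3) = floor((12 - 7)/9) = 0.
Since k = 0, no intermediate fraction beyond p_3/q_3 has denominator <= 12, so the convergent 22/9 is the closest (its error is |144*9 - 22*59|/(59*9) = 2/531).

22/9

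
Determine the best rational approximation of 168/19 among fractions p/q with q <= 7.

53/6

Expand x = 168/19 as a continued fraction with the Euclidean algorithm:
  168 = 8*19 + 16, so a_0 = 8.
  19 = 1*16 + 3, so a_1 = 1.
  16 = 5*3 + 1, so a_2 = 5.
  3 = 3*1 + 0, so a_3 = 3.
so x = [8; 1, 5, 3].
Convergents (p_i = a_i*p_{i-1} + p_{i-2}, q_i = a_i*q_{i-1} + q_{i-2} with p_{-2}=0, p_{-1}=1, q_{-2}=1, q_{-1}=0), until the denominator exceeds 7:
  i=0: a_0=8, p_0 = 8*1 + 0 = 8, q_0 = 8*0 + 1 = 1.
  i=1: a_1=1, p_1 = 1*8 + 1 = 9, q_1 = 1*1 + 0 = 1.
  i=2: a_2=5, p_2 = 5*9 + 8 = 53, q_2 = 5*1 + 1 = 6.
  i=3: a_3=3, p_3 = 3*53 + 9 = 168, q_3 = 3*6 + 1 = 19.
q_3 = 19 > 7, so the last convergent with denominator <= 7 is p_2/q_2 = 53/6.
The closest fraction with denominator <= 7 is either p_2/q_2 or the intermediate fraction (k*p_2 + p_1)/(k*q_2 + q_1) with the largest k >= 1 whose denominator stays <= 7; these approach x as k grows, and every other convergent or intermediate fraction in range is farther away.
Largest k: floor((7 - q_1)/q_2) = floor((7 - 1)/6) = 1.
That gives (1*53 + 9)/(1*6 + 1) = 62/7.
Compare the errors: |x - 53/6| = |168*6 - 53*19|/(19*6) = 1/114, and |x - 62/7| = |168*7 - 62*19|/(19*7) = 2/133.
Cross-multiplying, 1*133 = 133 < 228 = 2*114, so 1/114 is smaller: the convergent 53/6 is closer to x than 62/7.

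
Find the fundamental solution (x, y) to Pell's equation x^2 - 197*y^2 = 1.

First expand sqrt(197) as a continued fraction. With x_i = (sqrt(197) + m_i)/d_i and (m_0, d_0) = (0, 1): a_0 = floor(sqrt(197)) = 14, since 14^2 = 196 <= 197 < 225 = 15^2.
Iterate m_{i+1} = d_i*a_i - m_i, d_{i+1} = (197 - m_{i+1}^2)/d_i, a_{i+1} = floor((a_0 + m_{i+1})/d_{i+1}):
  m_1 = 1*14 - 0 = 14, d_1 = (197 - 14^2)/1 = 1/1 = 1, a_1 = floor((14 + 14)/1) = 28.
  m_2 = 1*28 - 14 = 14, d_2 = (197 - 14^2)/1 = 1/1 = 1: (m_2, d_2) = (m_1, d_1) = (14, 1), so from here the quotient a_1 repeats; the period length is 1.
So sqrt(197) = [14; (28)] with period length k = 1.
k is odd, so (p_{k-1}, q_{k-1}) only solves x^2 - 197y^2 = -1 and the fundamental solution of x^2 - 197y^2 = 1 is (p_{2k-1}, q_{2k-1}) = (p_1, q_1); compute convergents through index 1, running through the period twice.
Convergents (p_i = a_i*p_{i-1} + p_{i-2}, q_i = a_i*q_{i-1} + q_{i-2} with p_{-2}=0, p_{-1}=1, q_{-2}=1, q_{-1}=0):
  i=0: a_0=14, p_0 = 14*1 + 0 = 14, q_0 = 14*0 + 1 = 1.
  i=1: a_1=28, p_1 = 28*14 + 1 = 393, q_1 = 28*1 + 0 = 28.
Indeed p_0^2 - 197*q_0^2 = 196 - 197 = -1, not +1.
Check: 393^2 - 197*28^2 = 154449 - 154448 = 1, so (x, y) = (393, 28) solves the equation, and by the theorem it is the least positive solution.

(x, y) = (393, 28)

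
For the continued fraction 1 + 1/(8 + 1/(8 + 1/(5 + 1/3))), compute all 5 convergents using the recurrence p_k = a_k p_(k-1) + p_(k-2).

1/1, 9/8, 73/65, 374/333, 1195/1064

Using the convergent recurrence p_i = a_i*p_{i-1} + p_{i-2}, q_i = a_i*q_{i-1} + q_{i-2} with p_{-2}=0, p_{-1}=1, q_{-2}=1, q_{-1}=0:
  i=0: a_0=1, p_0 = 1*1 + 0 = 1, q_0 = 1*0 + 1 = 1.
  i=1: a_1=8, p_1 = 8*1 + 1 = 9, q_1 = 8*1 + 0 = 8.
  i=2: a_2=8, p_2 = 8*9 + 1 = 73, q_2 = 8*8 + 1 = 65.
  i=3: a_3=5, p_3 = 5*73 + 9 = 374, q_3 = 5*65 + 8 = 333.
  i=4: a_4=3, p_4 = 3*374 + 73 = 1195, q_4 = 3*333 + 65 = 1064.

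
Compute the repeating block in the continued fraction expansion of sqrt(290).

[17; (34)]

Write x_i = (sqrt(290) + m_i)/d_i with (m_0, d_0) = (0, 1). a_0 = floor(sqrt(290)) = 17, since 17^2 = 289 <= 290 < 324 = 18^2.
Iterate m_{i+1} = d_i*a_i - m_i, d_{i+1} = (290 - m_{i+1}^2)/d_i, a_{i+1} = floor((a_0 + m_{i+1})/d_{i+1}):
  m_1 = 1*17 - 0 = 17, d_1 = (290 - 17^2)/1 = 1/1 = 1, a_1 = floor((17 + 17)/1) = 34.
  m_2 = 1*34 - 17 = 17, d_2 = (290 - 17^2)/1 = 1/1 = 1: (m_2, d_2) = (m_1, d_1) = (17, 1), so from here the quotient a_1 repeats; the period length is 1.
Hence the expansion of sqrt(290) is a_0 = 17 followed by the repeating block 34 (period 1).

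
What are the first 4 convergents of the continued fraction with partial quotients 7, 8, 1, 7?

Using the convergent recurrence p_i = a_i*p_{i-1} + p_{i-2}, q_i = a_i*q_{i-1} + q_{i-2} with p_{-2}=0, p_{-1}=1, q_{-2}=1, q_{-1}=0:
  i=0: a_0=7, p_0 = 7*1 + 0 = 7, q_0 = 7*0 + 1 = 1.
  i=1: a_1=8, p_1 = 8*7 + 1 = 57, q_1 = 8*1 + 0 = 8.
  i=2: a_2=1, p_2 = 1*57 + 7 = 64, q_2 = 1*8 + 1 = 9.
  i=3: a_3=7, p_3 = 7*64 + 57 = 505, q_3 = 7*9 + 8 = 71.

7/1, 57/8, 64/9, 505/71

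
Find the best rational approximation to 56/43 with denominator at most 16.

13/10

Expand x = 56/43 as a continued fraction with the Euclidean algorithm:
  56 = 1*43 + 13, so a_0 = 1.
  43 = 3*13 + 4, so a_1 = 3.
  13 = 3*4 + 1, so a_2 = 3.
  4 = 4*1 + 0, so a_3 = 4.
so x = [1; 3, 3, 4].
Convergents (p_i = a_i*p_{i-1} + p_{i-2}, q_i = a_i*q_{i-1} + q_{i-2} with p_{-2}=0, p_{-1}=1, q_{-2}=1, q_{-1}=0), until the denominator exceeds 16:
  i=0: a_0=1, p_0 = 1*1 + 0 = 1, q_0 = 1*0 + 1 = 1.
  i=1: a_1=3, p_1 = 3*1 + 1 = 4, q_1 = 3*1 + 0 = 3.
  i=2: a_2=3, p_2 = 3*4 + 1 = 13, q_2 = 3*3 + 1 = 10.
  i=3: a_3=4, p_3 = 4*13 + 4 = 56, q_3 = 4*10 + 3 = 43.
q_3 = 43 > 16, so the last convergent with denominator <= 16 is p_2/q_2 = 13/10.
The closest fraction with denominator <= 16 is either p_2/q_2 or the intermediate fraction (k*p_2 + p_1)/(k*q_2 + q_1) with the largest k >= 1 whose denominator stays <= 16; these approach x as k grows, and every other convergent or intermediate fraction in range is farther away.
Largest k: floor((16 - q_1)/q_2) = floor((16 - 3)/10) = 1.
That gives (1*13 + 4)/(1*10 + 3) = 17/13.
Compare the errors: |x - 13/10| = |56*10 - 13*43|/(43*10) = 1/430, and |x - 17/13| = |56*13 - 17*43|/(43*13) = 3/559.
Cross-multiplying, 1*559 = 559 < 1290 = 3*430, so 1/430 is smaller: the convergent 13/10 is closer to x than 17/13.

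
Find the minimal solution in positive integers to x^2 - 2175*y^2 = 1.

First expand sqrt(2175) as a continued fraction. With x_i = (sqrt(2175) + m_i)/d_i and (m_0, d_0) = (0, 1): a_0 = floor(sqrt(2175)) = 46, since 46^2 = 2116 <= 2175 < 2209 = 47^2.
Iterate m_{i+1} = d_i*a_i - m_i, d_{i+1} = (2175 - m_{i+1}^2)/d_i, a_{i+1} = floor((a_0 + m_{i+1})/d_{i+1}):
  m_1 = 1*46 - 0 = 46, d_1 = (2175 - 46^2)/1 = 59/1 = 59, a_1 = floor((46 + 46)/59) = 1.
  m_2 = 59*1 - 46 = 13, d_2 = (2175 - 13^2)/59 = 2006/59 = 34, a_2 = floor((46 + 13)/34) = 1.
  m_3 = 34*1 - 13 = 21, d_3 = (2175 - 21^2)/34 = 1734/34 = 51, a_3 = floor((46 + 21)/51) = 1.
  m_4 = 51*1 - 21 = 30, d_4 = (2175 - 30^2)/51 = 1275/51 = 25, a_4 = floor((46 + 30)/25) = 3.
  m_5 = 25*3 - 30 = 45, d_5 = (2175 - 45^2)/25 = 150/25 = 6, a_5 = floor((46 + 45)/6) = 15.
  m_6 = 6*15 - 45 = 45, d_6 = (2175 - 45^2)/6 = 150/6 = 25, a_6 = floor((46 + 45)/25) = 3.
  m_7 = 25*3 - 45 = 30, d_7 = (2175 - 30^2)/25 = 1275/25 = 51, a_7 = floor((46 + 30)/51) = 1.
  m_8 = 51*1 - 30 = 21, d_8 = (2175 - 21^2)/51 = 1734/51 = 34, a_8 = floor((46 + 21)/34) = 1.
  m_9 = 34*1 - 21 = 13, d_9 = (2175 - 13^2)/34 = 2006/34 = 59, a_9 = floor((46 + 13)/59) = 1.
  m_10 = 59*1 - 13 = 46, d_10 = (2175 - 46^2)/59 = 59/59 = 1, a_10 = floor((46 + 46)/1) = 92.
  m_11 = 1*92 - 46 = 46, d_11 = (2175 - 46^2)/1 = 59/1 = 59: (m_11, d_11) = (m_1, d_1) = (46, 59), so from here the quotients repeat a_1, ..., a_10; the period length is 10.
So sqrt(2175) = [46; (1, 1, 1, 3, 15, 3, 1, 1, 1, 92)] with period length k = 10.
k is even, so the fundamental solution of x^2 - 2175y^2 = 1 is (p_{k-1}, q_{k-1}) = (p_9, q_9); compute convergents through index 9.
Convergents (p_i = a_i*p_{i-1} + p_{i-2}, q_i = a_i*q_{i-1} + q_{i-2} with p_{-2}=0, p_{-1}=1, q_{-2}=1, q_{-1}=0):
  i=0: a_0=46, p_0 = 46*1 + 0 = 46, q_0 = 46*0 + 1 = 1.
  i=1: a_1=1, p_1 = 1*46 + 1 = 47, q_1 = 1*1 + 0 = 1.
  i=2: a_2=1, p_2 = 1*47 + 46 = 93, q_2 = 1*1 + 1 = 2.
  i=3: a_3=1, p_3 = 1*93 + 47 = 140, q_3 = 1*2 + 1 = 3.
  i=4: a_4=3, p_4 = 3*140 + 93 = 513, q_4 = 3*3 + 2 = 11.
  i=5: a_5=15, p_5 = 15*513 + 140 = 7835, q_5 = 15*11 + 3 = 168.
  i=6: a_6=3, p_6 = 3*7835 + 513 = 24018, q_6 = 3*168 + 11 = 515.
  i=7: a_7=1, p_7 = 1*24018 + 7835 = 31853, q_7 = 1*515 + 168 = 683.
  i=8: a_8=1, p_8 = 1*31853 + 24018 = 55871, q_8 = 1*683 + 515 = 1198.
  i=9: a_9=1, p_9 = 1*55871 + 31853 = 87724, q_9 = 1*1198 + 683 = 1881.
Check: 87724^2 - 2175*1881^2 = 7695500176 - 7695500175 = 1, so (x, y) = (87724, 1881) solves the equation, and by the theorem it is the least positive solution.

(x, y) = (87724, 1881)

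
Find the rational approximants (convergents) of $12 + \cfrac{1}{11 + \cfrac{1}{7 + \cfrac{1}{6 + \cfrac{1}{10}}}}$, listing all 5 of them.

Using the convergent recurrence p_i = a_i*p_{i-1} + p_{i-2}, q_i = a_i*q_{i-1} + q_{i-2} with p_{-2}=0, p_{-1}=1, q_{-2}=1, q_{-1}=0:
  i=0: a_0=12, p_0 = 12*1 + 0 = 12, q_0 = 12*0 + 1 = 1.
  i=1: a_1=11, p_1 = 11*12 + 1 = 133, q_1 = 11*1 + 0 = 11.
  i=2: a_2=7, p_2 = 7*133 + 12 = 943, q_2 = 7*11 + 1 = 78.
  i=3: a_3=6, p_3 = 6*943 + 133 = 5791, q_3 = 6*78 + 11 = 479.
  i=4: a_4=10, p_4 = 10*5791 + 943 = 58853, q_4 = 10*479 + 78 = 4868.

12/1, 133/11, 943/78, 5791/479, 58853/4868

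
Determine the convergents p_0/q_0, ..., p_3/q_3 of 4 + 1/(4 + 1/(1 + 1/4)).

4/1, 17/4, 21/5, 101/24

Using the convergent recurrence p_i = a_i*p_{i-1} + p_{i-2}, q_i = a_i*q_{i-1} + q_{i-2} with p_{-2}=0, p_{-1}=1, q_{-2}=1, q_{-1}=0:
  i=0: a_0=4, p_0 = 4*1 + 0 = 4, q_0 = 4*0 + 1 = 1.
  i=1: a_1=4, p_1 = 4*4 + 1 = 17, q_1 = 4*1 + 0 = 4.
  i=2: a_2=1, p_2 = 1*17 + 4 = 21, q_2 = 1*4 + 1 = 5.
  i=3: a_3=4, p_3 = 4*21 + 17 = 101, q_3 = 4*5 + 4 = 24.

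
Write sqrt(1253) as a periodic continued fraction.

[35; (2, 1, 1, 17, 10, 17, 1, 1, 2, 70)]

Write x_i = (sqrt(1253) + m_i)/d_i with (m_0, d_0) = (0, 1). a_0 = floor(sqrt(1253)) = 35, since 35^2 = 1225 <= 1253 < 1296 = 36^2.
Iterate m_{i+1} = d_i*a_i - m_i, d_{i+1} = (1253 - m_{i+1}^2)/d_i, a_{i+1} = floor((a_0 + m_{i+1})/d_{i+1}):
  m_1 = 1*35 - 0 = 35, d_1 = (1253 - 35^2)/1 = 28/1 = 28, a_1 = floor((35 + 35)/28) = 2.
  m_2 = 28*2 - 35 = 21, d_2 = (1253 - 21^2)/28 = 812/28 = 29, a_2 = floor((35 + 21)/29) = 1.
  m_3 = 29*1 - 21 = 8, d_3 = (1253 - 8^2)/29 = 1189/29 = 41, a_3 = floor((35 + 8)/41) = 1.
  m_4 = 41*1 - 8 = 33, d_4 = (1253 - 33^2)/41 = 164/41 = 4, a_4 = floor((35 + 33)/4) = 17.
  m_5 = 4*17 - 33 = 35, d_5 = (1253 - 35^2)/4 = 28/4 = 7, a_5 = floor((35 + 35)/7) = 10.
  m_6 = 7*10 - 35 = 35, d_6 = (1253 - 35^2)/7 = 28/7 = 4, a_6 = floor((35 + 35)/4) = 17.
  m_7 = 4*17 - 35 = 33, d_7 = (1253 - 33^2)/4 = 164/4 = 41, a_7 = floor((35 + 33)/41) = 1.
  m_8 = 41*1 - 33 = 8, d_8 = (1253 - 8^2)/41 = 1189/41 = 29, a_8 = floor((35 + 8)/29) = 1.
  m_9 = 29*1 - 8 = 21, d_9 = (1253 - 21^2)/29 = 812/29 = 28, a_9 = floor((35 + 21)/28) = 2.
  m_10 = 28*2 - 21 = 35, d_10 = (1253 - 35^2)/28 = 28/28 = 1, a_10 = floor((35 + 35)/1) = 70.
  m_11 = 1*70 - 35 = 35, d_11 = (1253 - 35^2)/1 = 28/1 = 28: (m_11, d_11) = (m_1, d_1) = (35, 28), so from here the quotients repeat a_1, ..., a_10; the period length is 10.
Hence the expansion of sqrt(1253) is a_0 = 35 followed by the repeating block 2, 1, 1, 17, 10, 17, 1, 1, 2, 70 (period 10).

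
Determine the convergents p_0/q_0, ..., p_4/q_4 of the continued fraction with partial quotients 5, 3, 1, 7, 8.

Using the convergent recurrence p_i = a_i*p_{i-1} + p_{i-2}, q_i = a_i*q_{i-1} + q_{i-2} with p_{-2}=0, p_{-1}=1, q_{-2}=1, q_{-1}=0:
  i=0: a_0=5, p_0 = 5*1 + 0 = 5, q_0 = 5*0 + 1 = 1.
  i=1: a_1=3, p_1 = 3*5 + 1 = 16, q_1 = 3*1 + 0 = 3.
  i=2: a_2=1, p_2 = 1*16 + 5 = 21, q_2 = 1*3 + 1 = 4.
  i=3: a_3=7, p_3 = 7*21 + 16 = 163, q_3 = 7*4 + 3 = 31.
  i=4: a_4=8, p_4 = 8*163 + 21 = 1325, q_4 = 8*31 + 4 = 252.

5/1, 16/3, 21/4, 163/31, 1325/252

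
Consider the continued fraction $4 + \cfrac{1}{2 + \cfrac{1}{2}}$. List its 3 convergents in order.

4/1, 9/2, 22/5

Using the convergent recurrence p_i = a_i*p_{i-1} + p_{i-2}, q_i = a_i*q_{i-1} + q_{i-2} with p_{-2}=0, p_{-1}=1, q_{-2}=1, q_{-1}=0:
  i=0: a_0=4, p_0 = 4*1 + 0 = 4, q_0 = 4*0 + 1 = 1.
  i=1: a_1=2, p_1 = 2*4 + 1 = 9, q_1 = 2*1 + 0 = 2.
  i=2: a_2=2, p_2 = 2*9 + 4 = 22, q_2 = 2*2 + 1 = 5.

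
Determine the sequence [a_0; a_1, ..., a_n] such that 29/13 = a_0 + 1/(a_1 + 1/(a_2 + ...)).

Run the Euclidean algorithm on 29 and 13; the successive quotients are the partial quotients a_0, a_1, ... (each step inverts the fractional part left over by the previous one):
  29 = 2*13 + 3, so a_0 = 2.
  13 = 4*3 + 1, so a_1 = 4.
  3 = 3*1 + 0, so a_2 = 3.
The remainder reaches 0 after 3 divisions, so the expansion has 3 partial quotients, read off in order.

[2; 4, 3]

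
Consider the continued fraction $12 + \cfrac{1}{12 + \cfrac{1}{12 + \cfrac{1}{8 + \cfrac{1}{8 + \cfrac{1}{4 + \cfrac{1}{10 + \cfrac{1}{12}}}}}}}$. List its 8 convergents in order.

Using the convergent recurrence p_i = a_i*p_{i-1} + p_{i-2}, q_i = a_i*q_{i-1} + q_{i-2} with p_{-2}=0, p_{-1}=1, q_{-2}=1, q_{-1}=0:
  i=0: a_0=12, p_0 = 12*1 + 0 = 12, q_0 = 12*0 + 1 = 1.
  i=1: a_1=12, p_1 = 12*12 + 1 = 145, q_1 = 12*1 + 0 = 12.
  i=2: a_2=12, p_2 = 12*145 + 12 = 1752, q_2 = 12*12 + 1 = 145.
  i=3: a_3=8, p_3 = 8*1752 + 145 = 14161, q_3 = 8*145 + 12 = 1172.
  i=4: a_4=8, p_4 = 8*14161 + 1752 = 115040, q_4 = 8*1172 + 145 = 9521.
  i=5: a_5=4, p_5 = 4*115040 + 14161 = 474321, q_5 = 4*9521 + 1172 = 39256.
  i=6: a_6=10, p_6 = 10*474321 + 115040 = 4858250, q_6 = 10*39256 + 9521 = 402081.
  i=7: a_7=12, p_7 = 12*4858250 + 474321 = 58773321, q_7 = 12*402081 + 39256 = 4864228.

12/1, 145/12, 1752/145, 14161/1172, 115040/9521, 474321/39256, 4858250/402081, 58773321/4864228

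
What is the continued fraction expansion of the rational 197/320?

Run the Euclidean algorithm on 197 and 320; the successive quotients are the partial quotients a_0, a_1, ... (each step inverts the fractional part left over by the previous one):
  197 = 0*320 + 197, so a_0 = 0.
  320 = 1*197 + 123, so a_1 = 1.
  197 = 1*123 + 74, so a_2 = 1.
  123 = 1*74 + 49, so a_3 = 1.
  74 = 1*49 + 25, so a_4 = 1.
  49 = 1*25 + 24, so a_5 = 1.
  25 = 1*24 + 1, so a_6 = 1.
  24 = 24*1 + 0, so a_7 = 24.
The remainder reaches 0 after 8 divisions, so the expansion has 8 partial quotients, read off in order.

[0; 1, 1, 1, 1, 1, 1, 24]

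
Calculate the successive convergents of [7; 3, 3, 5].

Using the convergent recurrence p_i = a_i*p_{i-1} + p_{i-2}, q_i = a_i*q_{i-1} + q_{i-2} with p_{-2}=0, p_{-1}=1, q_{-2}=1, q_{-1}=0:
  i=0: a_0=7, p_0 = 7*1 + 0 = 7, q_0 = 7*0 + 1 = 1.
  i=1: a_1=3, p_1 = 3*7 + 1 = 22, q_1 = 3*1 + 0 = 3.
  i=2: a_2=3, p_2 = 3*22 + 7 = 73, q_2 = 3*3 + 1 = 10.
  i=3: a_3=5, p_3 = 5*73 + 22 = 387, q_3 = 5*10 + 3 = 53.

7/1, 22/3, 73/10, 387/53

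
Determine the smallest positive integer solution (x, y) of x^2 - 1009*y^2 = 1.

(x, y) = (583201, 18360)

First expand sqrt(1009) as a continued fraction. With x_i = (sqrt(1009) + m_i)/d_i and (m_0, d_0) = (0, 1): a_0 = floor(sqrt(1009)) = 31, since 31^2 = 961 <= 1009 < 1024 = 32^2.
Iterate m_{i+1} = d_i*a_i - m_i, d_{i+1} = (1009 - m_{i+1}^2)/d_i, a_{i+1} = floor((a_0 + m_{i+1})/d_{i+1}):
  m_1 = 1*31 - 0 = 31, d_1 = (1009 - 31^2)/1 = 48/1 = 48, a_1 = floor((31 + 31)/48) = 1.
  m_2 = 48*1 - 31 = 17, d_2 = (1009 - 17^2)/48 = 720/48 = 15, a_2 = floor((31 + 17)/15) = 3.
  m_3 = 15*3 - 17 = 28, d_3 = (1009 - 28^2)/15 = 225/15 = 15, a_3 = floor((31 + 28)/15) = 3.
  m_4 = 15*3 - 28 = 17, d_4 = (1009 - 17^2)/15 = 720/15 = 48, a_4 = floor((31 + 17)/48) = 1.
  m_5 = 48*1 - 17 = 31, d_5 = (1009 - 31^2)/48 = 48/48 = 1, a_5 = floor((31 + 31)/1) = 62.
  m_6 = 1*62 - 31 = 31, d_6 = (1009 - 31^2)/1 = 48/1 = 48: (m_6, d_6) = (m_1, d_1) = (31, 48), so from here the quotients repeat a_1, ..., a_5; the period length is 5.
So sqrt(1009) = [31; (1, 3, 3, 1, 62)] with period length k = 5.
k is odd, so (p_{k-1}, q_{k-1}) only solves x^2 - 1009y^2 = -1 and the fundamental solution of x^2 - 1009y^2 = 1 is (p_{2k-1}, q_{2k-1}) = (p_9, q_9); compute convergents through index 9, running through the period twice.
Convergents (p_i = a_i*p_{i-1} + p_{i-2}, q_i = a_i*q_{i-1} + q_{i-2} with p_{-2}=0, p_{-1}=1, q_{-2}=1, q_{-1}=0):
  i=0: a_0=31, p_0 = 31*1 + 0 = 31, q_0 = 31*0 + 1 = 1.
  i=1: a_1=1, p_1 = 1*31 + 1 = 32, q_1 = 1*1 + 0 = 1.
  i=2: a_2=3, p_2 = 3*32 + 31 = 127, q_2 = 3*1 + 1 = 4.
  i=3: a_3=3, p_3 = 3*127 + 32 = 413, q_3 = 3*4 + 1 = 13.
  i=4: a_4=1, p_4 = 1*413 + 127 = 540, q_4 = 1*13 + 4 = 17.
  i=5: a_5=62, p_5 = 62*540 + 413 = 33893, q_5 = 62*17 + 13 = 1067.
  i=6: a_6=1, p_6 = 1*33893 + 540 = 34433, q_6 = 1*1067 + 17 = 1084.
  i=7: a_7=3, p_7 = 3*34433 + 33893 = 137192, q_7 = 3*1084 + 1067 = 4319.
  i=8: a_8=3, p_8 = 3*137192 + 34433 = 446009, q_8 = 3*4319 + 1084 = 14041.
  i=9: a_9=1, p_9 = 1*446009 + 137192 = 583201, q_9 = 1*14041 + 4319 = 18360.
Indeed p_4^2 - 1009*q_4^2 = 291600 - 291601 = -1, not +1.
Check: 583201^2 - 1009*18360^2 = 340123406401 - 340123406400 = 1, so (x, y) = (583201, 18360) solves the equation, and by the theorem it is the least positive solution.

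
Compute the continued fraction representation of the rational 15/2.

[7; 2]

Run the Euclidean algorithm on 15 and 2; the successive quotients are the partial quotients a_0, a_1, ... (each step inverts the fractional part left over by the previous one):
  15 = 7*2 + 1, so a_0 = 7.
  2 = 2*1 + 0, so a_1 = 2.
The remainder reaches 0 after 2 divisions, so the expansion has 2 partial quotients, read off in order.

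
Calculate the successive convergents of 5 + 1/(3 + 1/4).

5/1, 16/3, 69/13

Using the convergent recurrence p_i = a_i*p_{i-1} + p_{i-2}, q_i = a_i*q_{i-1} + q_{i-2} with p_{-2}=0, p_{-1}=1, q_{-2}=1, q_{-1}=0:
  i=0: a_0=5, p_0 = 5*1 + 0 = 5, q_0 = 5*0 + 1 = 1.
  i=1: a_1=3, p_1 = 3*5 + 1 = 16, q_1 = 3*1 + 0 = 3.
  i=2: a_2=4, p_2 = 4*16 + 5 = 69, q_2 = 4*3 + 1 = 13.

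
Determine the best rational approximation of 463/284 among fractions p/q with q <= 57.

75/46

Expand x = 463/284 as a continued fraction with the Euclidean algorithm:
  463 = 1*284 + 179, so a_0 = 1.
  284 = 1*179 + 105, so a_1 = 1.
  179 = 1*105 + 74, so a_2 = 1.
  105 = 1*74 + 31, so a_3 = 1.
  74 = 2*31 + 12, so a_4 = 2.
  31 = 2*12 + 7, so a_5 = 2.
  12 = 1*7 + 5, so a_6 = 1.
  7 = 1*5 + 2, so a_7 = 1.
  5 = 2*2 + 1, so a_8 = 2.
  2 = 2*1 + 0, so a_9 = 2.
so x = [1; 1, 1, 1, 2, 2, 1, 1, 2, 2].
Convergents (p_i = a_i*p_{i-1} + p_{i-2}, q_i = a_i*q_{i-1} + q_{i-2} with p_{-2}=0, p_{-1}=1, q_{-2}=1, q_{-1}=0), until the denominator exceeds 57:
  i=0: a_0=1, p_0 = 1*1 + 0 = 1, q_0 = 1*0 + 1 = 1.
  i=1: a_1=1, p_1 = 1*1 + 1 = 2, q_1 = 1*1 + 0 = 1.
  i=2: a_2=1, p_2 = 1*2 + 1 = 3, q_2 = 1*1 + 1 = 2.
  i=3: a_3=1, p_3 = 1*3 + 2 = 5, q_3 = 1*2 + 1 = 3.
  i=4: a_4=2, p_4 = 2*5 + 3 = 13, q_4 = 2*3 + 2 = 8.
  i=5: a_5=2, p_5 = 2*13 + 5 = 31, q_5 = 2*8 + 3 = 19.
  i=6: a_6=1, p_6 = 1*31 + 13 = 44, q_6 = 1*19 + 8 = 27.
  i=7: a_7=1, p_7 = 1*44 + 31 = 75, q_7 = 1*27 + 19 = 46.
  i=8: a_8=2, p_8 = 2*75 + 44 = 194, q_8 = 2*46 + 27 = 119.
q_8 = 119 > 57, so the last convergent with denominator <= 57 is p_7/q_7 = 75/46.
The closest fraction with denominator <= 57 is either p_7/q_7 or the intermediate fraction (k*p_7 + p_6)/(k*q_7 + q_6) with the largest k >= 1 whose denominator stays <= 57; these approach x as k grows, and every other convergent or intermediate fraction in range is farther away.
Largest k: floor((57 - q_6)/q_7) = floor((57 - 27)/46) = 0.
Since k = 0, no intermediate fraction beyond p_7/q_7 has denominator <= 57, so the convergent 75/46 is the closest (its error is |463*46 - 75*284|/(284*46) = 2/13064).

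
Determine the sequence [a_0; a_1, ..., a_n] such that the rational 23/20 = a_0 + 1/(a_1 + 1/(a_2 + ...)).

Run the Euclidean algorithm on 23 and 20; the successive quotients are the partial quotients a_0, a_1, ... (each step inverts the fractional part left over by the previous one):
  23 = 1*20 + 3, so a_0 = 1.
  20 = 6*3 + 2, so a_1 = 6.
  3 = 1*2 + 1, so a_2 = 1.
  2 = 2*1 + 0, so a_3 = 2.
The remainder reaches 0 after 4 divisions, so the expansion has 4 partial quotients, read off in order.

[1; 6, 1, 2]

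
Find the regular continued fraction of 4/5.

Run the Euclidean algorithm on 4 and 5; the successive quotients are the partial quotients a_0, a_1, ... (each step inverts the fractional part left over by the previous one):
  4 = 0*5 + 4, so a_0 = 0.
  5 = 1*4 + 1, so a_1 = 1.
  4 = 4*1 + 0, so a_2 = 4.
The remainder reaches 0 after 3 divisions, so the expansion has 3 partial quotients, read off in order.

[0; 1, 4]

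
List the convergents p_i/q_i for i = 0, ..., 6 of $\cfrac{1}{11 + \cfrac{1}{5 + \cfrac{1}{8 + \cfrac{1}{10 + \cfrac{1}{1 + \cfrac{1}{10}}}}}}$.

Using the convergent recurrence p_i = a_i*p_{i-1} + p_{i-2}, q_i = a_i*q_{i-1} + q_{i-2} with p_{-2}=0, p_{-1}=1, q_{-2}=1, q_{-1}=0:
  i=0: a_0=0, p_0 = 0*1 + 0 = 0, q_0 = 0*0 + 1 = 1.
  i=1: a_1=11, p_1 = 11*0 + 1 = 1, q_1 = 11*1 + 0 = 11.
  i=2: a_2=5, p_2 = 5*1 + 0 = 5, q_2 = 5*11 + 1 = 56.
  i=3: a_3=8, p_3 = 8*5 + 1 = 41, q_3 = 8*56 + 11 = 459.
  i=4: a_4=10, p_4 = 10*41 + 5 = 415, q_4 = 10*459 + 56 = 4646.
  i=5: a_5=1, p_5 = 1*415 + 41 = 456, q_5 = 1*4646 + 459 = 5105.
  i=6: a_6=10, p_6 = 10*456 + 415 = 4975, q_6 = 10*5105 + 4646 = 55696.

0/1, 1/11, 5/56, 41/459, 415/4646, 456/5105, 4975/55696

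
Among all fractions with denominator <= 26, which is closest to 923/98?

Expand x = 923/98 as a continued fraction with the Euclidean algorithm:
  923 = 9*98 + 41, so a_0 = 9.
  98 = 2*41 + 16, so a_1 = 2.
  41 = 2*16 + 9, so a_2 = 2.
  16 = 1*9 + 7, so a_3 = 1.
  9 = 1*7 + 2, so a_4 = 1.
  7 = 3*2 + 1, so a_5 = 3.
  2 = 2*1 + 0, so a_6 = 2.
so x = [9; 2, 2, 1, 1, 3, 2].
Convergents (p_i = a_i*p_{i-1} + p_{i-2}, q_i = a_i*q_{i-1} + q_{i-2} with p_{-2}=0, p_{-1}=1, q_{-2}=1, q_{-1}=0), until the denominator exceeds 26:
  i=0: a_0=9, p_0 = 9*1 + 0 = 9, q_0 = 9*0 + 1 = 1.
  i=1: a_1=2, p_1 = 2*9 + 1 = 19, q_1 = 2*1 + 0 = 2.
  i=2: a_2=2, p_2 = 2*19 + 9 = 47, q_2 = 2*2 + 1 = 5.
  i=3: a_3=1, p_3 = 1*47 + 19 = 66, q_3 = 1*5 + 2 = 7.
  i=4: a_4=1, p_4 = 1*66 + 47 = 113, q_4 = 1*7 + 5 = 12.
  i=5: a_5=3, p_5 = 3*113 + 66 = 405, q_5 = 3*12 + 7 = 43.
q_5 = 43 > 26, so the last convergent with denominator <= 26 is p_4/q_4 = 113/12.
The closest fraction with denominator <= 26 is either p_4/q_4 or the intermediate fraction (k*p_4 + p_3)/(k*q_4 + q_3) with the largest k >= 1 whose denominator stays <= 26; these approach x as k grows, and every other convergent or intermediate fraction in range is farther away.
Largest k: floor((26 - q_3)/q_4) = floor((26 - 7)/12) = 1.
That gives (1*113 + 66)/(1*12 + 7) = 179/19.
Compare the errors: |x - 113/12| = |923*12 - 113*98|/(98*12) = 2/1176, and |x - 179/19| = |923*19 - 179*98|/(98*19) = 5/1862.
Cross-multiplying, 2*1862 = 3724 < 5880 = 5*1176, so 2/1176 is smaller: the convergent 113/12 is closer to x than 179/19.

113/12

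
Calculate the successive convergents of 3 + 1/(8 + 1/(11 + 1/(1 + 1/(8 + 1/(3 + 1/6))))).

Using the convergent recurrence p_i = a_i*p_{i-1} + p_{i-2}, q_i = a_i*q_{i-1} + q_{i-2} with p_{-2}=0, p_{-1}=1, q_{-2}=1, q_{-1}=0:
  i=0: a_0=3, p_0 = 3*1 + 0 = 3, q_0 = 3*0 + 1 = 1.
  i=1: a_1=8, p_1 = 8*3 + 1 = 25, q_1 = 8*1 + 0 = 8.
  i=2: a_2=11, p_2 = 11*25 + 3 = 278, q_2 = 11*8 + 1 = 89.
  i=3: a_3=1, p_3 = 1*278 + 25 = 303, q_3 = 1*89 + 8 = 97.
  i=4: a_4=8, p_4 = 8*303 + 278 = 2702, q_4 = 8*97 + 89 = 865.
  i=5: a_5=3, p_5 = 3*2702 + 303 = 8409, q_5 = 3*865 + 97 = 2692.
  i=6: a_6=6, p_6 = 6*8409 + 2702 = 53156, q_6 = 6*2692 + 865 = 17017.

3/1, 25/8, 278/89, 303/97, 2702/865, 8409/2692, 53156/17017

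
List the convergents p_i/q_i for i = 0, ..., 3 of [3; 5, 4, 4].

3/1, 16/5, 67/21, 284/89

Using the convergent recurrence p_i = a_i*p_{i-1} + p_{i-2}, q_i = a_i*q_{i-1} + q_{i-2} with p_{-2}=0, p_{-1}=1, q_{-2}=1, q_{-1}=0:
  i=0: a_0=3, p_0 = 3*1 + 0 = 3, q_0 = 3*0 + 1 = 1.
  i=1: a_1=5, p_1 = 5*3 + 1 = 16, q_1 = 5*1 + 0 = 5.
  i=2: a_2=4, p_2 = 4*16 + 3 = 67, q_2 = 4*5 + 1 = 21.
  i=3: a_3=4, p_3 = 4*67 + 16 = 284, q_3 = 4*21 + 5 = 89.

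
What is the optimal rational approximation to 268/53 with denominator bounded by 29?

Expand x = 268/53 as a continued fraction with the Euclidean algorithm:
  268 = 5*53 + 3, so a_0 = 5.
  53 = 17*3 + 2, so a_1 = 17.
  3 = 1*2 + 1, so a_2 = 1.
  2 = 2*1 + 0, so a_3 = 2.
so x = [5; 17, 1, 2].
Convergents (p_i = a_i*p_{i-1} + p_{i-2}, q_i = a_i*q_{i-1} + q_{i-2} with p_{-2}=0, p_{-1}=1, q_{-2}=1, q_{-1}=0), until the denominator exceeds 29:
  i=0: a_0=5, p_0 = 5*1 + 0 = 5, q_0 = 5*0 + 1 = 1.
  i=1: a_1=17, p_1 = 17*5 + 1 = 86, q_1 = 17*1 + 0 = 17.
  i=2: a_2=1, p_2 = 1*86 + 5 = 91, q_2 = 1*17 + 1 = 18.
  i=3: a_3=2, p_3 = 2*91 + 86 = 268, q_3 = 2*18 + 17 = 53.
q_3 = 53 > 29, so the last convergent with denominator <= 29 is p_2/q_2 = 91/18.
The closest fraction with denominator <= 29 is either p_2/q_2 or the intermediate fraction (k*p_2 + p_1)/(k*q_2 + q_1) with the largest k >= 1 whose denominator stays <= 29; these approach x as k grows, and every other convergent or intermediate fraction in range is farther away.
Largest k: floor((29 - q_1)/q_2) = floor((29 - 17)/18) = 0.
Since k = 0, no intermediate fraction beyond p_2/q_2 has denominator <= 29, so the convergent 91/18 is the closest (its error is |268*18 - 91*53|/(53*18) = 1/954).

91/18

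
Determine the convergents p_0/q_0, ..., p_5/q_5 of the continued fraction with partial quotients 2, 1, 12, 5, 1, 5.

2/1, 3/1, 38/13, 193/66, 231/79, 1348/461

Using the convergent recurrence p_i = a_i*p_{i-1} + p_{i-2}, q_i = a_i*q_{i-1} + q_{i-2} with p_{-2}=0, p_{-1}=1, q_{-2}=1, q_{-1}=0:
  i=0: a_0=2, p_0 = 2*1 + 0 = 2, q_0 = 2*0 + 1 = 1.
  i=1: a_1=1, p_1 = 1*2 + 1 = 3, q_1 = 1*1 + 0 = 1.
  i=2: a_2=12, p_2 = 12*3 + 2 = 38, q_2 = 12*1 + 1 = 13.
  i=3: a_3=5, p_3 = 5*38 + 3 = 193, q_3 = 5*13 + 1 = 66.
  i=4: a_4=1, p_4 = 1*193 + 38 = 231, q_4 = 1*66 + 13 = 79.
  i=5: a_5=5, p_5 = 5*231 + 193 = 1348, q_5 = 5*79 + 66 = 461.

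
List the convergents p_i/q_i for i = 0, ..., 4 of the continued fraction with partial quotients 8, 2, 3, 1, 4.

8/1, 17/2, 59/7, 76/9, 363/43

Using the convergent recurrence p_i = a_i*p_{i-1} + p_{i-2}, q_i = a_i*q_{i-1} + q_{i-2} with p_{-2}=0, p_{-1}=1, q_{-2}=1, q_{-1}=0:
  i=0: a_0=8, p_0 = 8*1 + 0 = 8, q_0 = 8*0 + 1 = 1.
  i=1: a_1=2, p_1 = 2*8 + 1 = 17, q_1 = 2*1 + 0 = 2.
  i=2: a_2=3, p_2 = 3*17 + 8 = 59, q_2 = 3*2 + 1 = 7.
  i=3: a_3=1, p_3 = 1*59 + 17 = 76, q_3 = 1*7 + 2 = 9.
  i=4: a_4=4, p_4 = 4*76 + 59 = 363, q_4 = 4*9 + 7 = 43.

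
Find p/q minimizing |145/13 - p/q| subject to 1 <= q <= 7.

78/7

Expand x = 145/13 as a continued fraction with the Euclidean algorithm:
  145 = 11*13 + 2, so a_0 = 11.
  13 = 6*2 + 1, so a_1 = 6.
  2 = 2*1 + 0, so a_2 = 2.
so x = [11; 6, 2].
Convergents (p_i = a_i*p_{i-1} + p_{i-2}, q_i = a_i*q_{i-1} + q_{i-2} with p_{-2}=0, p_{-1}=1, q_{-2}=1, q_{-1}=0), until the denominator exceeds 7:
  i=0: a_0=11, p_0 = 11*1 + 0 = 11, q_0 = 11*0 + 1 = 1.
  i=1: a_1=6, p_1 = 6*11 + 1 = 67, q_1 = 6*1 + 0 = 6.
  i=2: a_2=2, p_2 = 2*67 + 11 = 145, q_2 = 2*6 + 1 = 13.
q_2 = 13 > 7, so the last convergent with denominator <= 7 is p_1/q_1 = 67/6.
The closest fraction with denominator <= 7 is either p_1/q_1 or the intermediate fraction (k*p_1 + p_0)/(k*q_1 + q_0) with the largest k >= 1 whose denominator stays <= 7; these approach x as k grows, and every other convergent or intermediate fraction in range is farther away.
Largest k: floor((7 - q_0)/q_1) = floor((7 - 1)/6) = 1.
That gives (1*67 + 11)/(1*6 + 1) = 78/7.
Compare the errors: |x - 67/6| = |145*6 - 67*13|/(13*6) = 1/78, and |x - 78/7| = |145*7 - 78*13|/(13*7) = 1/91.
Cross-multiplying, 1*78 = 78 < 91 = 1*91, so 1/91 is smaller: the intermediate fraction 78/7 is closer to x than 67/6.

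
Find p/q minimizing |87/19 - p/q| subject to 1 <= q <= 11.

Expand x = 87/19 as a continued fraction with the Euclidean algorithm:
  87 = 4*19 + 11, so a_0 = 4.
  19 = 1*11 + 8, so a_1 = 1.
  11 = 1*8 + 3, so a_2 = 1.
  8 = 2*3 + 2, so a_3 = 2.
  3 = 1*2 + 1, so a_4 = 1.
  2 = 2*1 + 0, so a_5 = 2.
so x = [4; 1, 1, 2, 1, 2].
Convergents (p_i = a_i*p_{i-1} + p_{i-2}, q_i = a_i*q_{i-1} + q_{i-2} with p_{-2}=0, p_{-1}=1, q_{-2}=1, q_{-1}=0), until the denominator exceeds 11:
  i=0: a_0=4, p_0 = 4*1 + 0 = 4, q_0 = 4*0 + 1 = 1.
  i=1: a_1=1, p_1 = 1*4 + 1 = 5, q_1 = 1*1 + 0 = 1.
  i=2: a_2=1, p_2 = 1*5 + 4 = 9, q_2 = 1*1 + 1 = 2.
  i=3: a_3=2, p_3 = 2*9 + 5 = 23, q_3 = 2*2 + 1 = 5.
  i=4: a_4=1, p_4 = 1*23 + 9 = 32, q_4 = 1*5 + 2 = 7.
  i=5: a_5=2, p_5 = 2*32 + 23 = 87, q_5 = 2*7 + 5 = 19.
q_5 = 19 > 11, so the last convergent with denominator <= 11 is p_4/q_4 = 32/7.
The closest fraction with denominator <= 11 is either p_4/q_4 or the intermediate fraction (k*p_4 + p_3)/(k*q_4 + q_3) with the largest k >= 1 whose denominator stays <= 11; these approach x as k grows, and every other convergent or intermediate fraction in range is farther away.
Largest k: floor((11 - q_3)/q_4) = floor((11 - 5)/7) = 0.
Since k = 0, no intermediate fraction beyond p_4/q_4 has denominator <= 11, so the convergent 32/7 is the closest (its error is |87*7 - 32*19|/(19*7) = 1/133).

32/7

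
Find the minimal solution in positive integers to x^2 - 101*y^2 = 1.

(x, y) = (201, 20)

First expand sqrt(101) as a continued fraction. With x_i = (sqrt(101) + m_i)/d_i and (m_0, d_0) = (0, 1): a_0 = floor(sqrt(101)) = 10, since 10^2 = 100 <= 101 < 121 = 11^2.
Iterate m_{i+1} = d_i*a_i - m_i, d_{i+1} = (101 - m_{i+1}^2)/d_i, a_{i+1} = floor((a_0 + m_{i+1})/d_{i+1}):
  m_1 = 1*10 - 0 = 10, d_1 = (101 - 10^2)/1 = 1/1 = 1, a_1 = floor((10 + 10)/1) = 20.
  m_2 = 1*20 - 10 = 10, d_2 = (101 - 10^2)/1 = 1/1 = 1: (m_2, d_2) = (m_1, d_1) = (10, 1), so from here the quotient a_1 repeats; the period length is 1.
So sqrt(101) = [10; (20)] with period length k = 1.
k is odd, so (p_{k-1}, q_{k-1}) only solves x^2 - 101y^2 = -1 and the fundamental solution of x^2 - 101y^2 = 1 is (p_{2k-1}, q_{2k-1}) = (p_1, q_1); compute convergents through index 1, running through the period twice.
Convergents (p_i = a_i*p_{i-1} + p_{i-2}, q_i = a_i*q_{i-1} + q_{i-2} with p_{-2}=0, p_{-1}=1, q_{-2}=1, q_{-1}=0):
  i=0: a_0=10, p_0 = 10*1 + 0 = 10, q_0 = 10*0 + 1 = 1.
  i=1: a_1=20, p_1 = 20*10 + 1 = 201, q_1 = 20*1 + 0 = 20.
Indeed p_0^2 - 101*q_0^2 = 100 - 101 = -1, not +1.
Check: 201^2 - 101*20^2 = 40401 - 40400 = 1, so (x, y) = (201, 20) solves the equation, and by the theorem it is the least positive solution.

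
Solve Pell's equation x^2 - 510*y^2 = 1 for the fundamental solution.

(x, y) = (271, 12)

First expand sqrt(510) as a continued fraction. With x_i = (sqrt(510) + m_i)/d_i and (m_0, d_0) = (0, 1): a_0 = floor(sqrt(510)) = 22, since 22^2 = 484 <= 510 < 529 = 23^2.
Iterate m_{i+1} = d_i*a_i - m_i, d_{i+1} = (510 - m_{i+1}^2)/d_i, a_{i+1} = floor((a_0 + m_{i+1})/d_{i+1}):
  m_1 = 1*22 - 0 = 22, d_1 = (510 - 22^2)/1 = 26/1 = 26, a_1 = floor((22 + 22)/26) = 1.
  m_2 = 26*1 - 22 = 4, d_2 = (510 - 4^2)/26 = 494/26 = 19, a_2 = floor((22 + 4)/19) = 1.
  m_3 = 19*1 - 4 = 15, d_3 = (510 - 15^2)/19 = 285/19 = 15, a_3 = floor((22 + 15)/15) = 2.
  m_4 = 15*2 - 15 = 15, d_4 = (510 - 15^2)/15 = 285/15 = 19, a_4 = floor((22 + 15)/19) = 1.
  m_5 = 19*1 - 15 = 4, d_5 = (510 - 4^2)/19 = 494/19 = 26, a_5 = floor((22 + 4)/26) = 1.
  m_6 = 26*1 - 4 = 22, d_6 = (510 - 22^2)/26 = 26/26 = 1, a_6 = floor((22 + 22)/1) = 44.
  m_7 = 1*44 - 22 = 22, d_7 = (510 - 22^2)/1 = 26/1 = 26: (m_7, d_7) = (m_1, d_1) = (22, 26), so from here the quotients repeat a_1, ..., a_6; the period length is 6.
So sqrt(510) = [22; (1, 1, 2, 1, 1, 44)] with period length k = 6.
k is even, so the fundamental solution of x^2 - 510y^2 = 1 is (p_{k-1}, q_{k-1}) = (p_5, q_5); compute convergents through index 5.
Convergents (p_i = a_i*p_{i-1} + p_{i-2}, q_i = a_i*q_{i-1} + q_{i-2} with p_{-2}=0, p_{-1}=1, q_{-2}=1, q_{-1}=0):
  i=0: a_0=22, p_0 = 22*1 + 0 = 22, q_0 = 22*0 + 1 = 1.
  i=1: a_1=1, p_1 = 1*22 + 1 = 23, q_1 = 1*1 + 0 = 1.
  i=2: a_2=1, p_2 = 1*23 + 22 = 45, q_2 = 1*1 + 1 = 2.
  i=3: a_3=2, p_3 = 2*45 + 23 = 113, q_3 = 2*2 + 1 = 5.
  i=4: a_4=1, p_4 = 1*113 + 45 = 158, q_4 = 1*5 + 2 = 7.
  i=5: a_5=1, p_5 = 1*158 + 113 = 271, q_5 = 1*7 + 5 = 12.
Check: 271^2 - 510*12^2 = 73441 - 73440 = 1, so (x, y) = (271, 12) solves the equation, and by the theorem it is the least positive solution.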